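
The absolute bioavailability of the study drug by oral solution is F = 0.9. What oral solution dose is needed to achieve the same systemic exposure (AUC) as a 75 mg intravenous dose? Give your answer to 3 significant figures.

D_oral = 83.3 mg

For equal systemic exposure: F × D_ev = D_iv
D_ev = D_iv / F = 75 / 0.9 = 83.3333 mg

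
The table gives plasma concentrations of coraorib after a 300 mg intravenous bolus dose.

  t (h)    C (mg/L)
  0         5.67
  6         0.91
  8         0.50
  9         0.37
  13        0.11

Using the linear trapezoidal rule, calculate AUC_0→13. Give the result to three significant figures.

Trapezoidal AUC_0→13:
  [0→6]: (5.67+0.91)/2 × 6 = 19.74
  [6→8]: (0.91+0.50)/2 × 2 = 1.41
  [8→9]: (0.50+0.37)/2 × 1 = 0.435
  [9→13]: (0.37+0.11)/2 × 4 = 0.96
  Sum = 22.545 mg/L·h

AUC = 22.5 mg/L·h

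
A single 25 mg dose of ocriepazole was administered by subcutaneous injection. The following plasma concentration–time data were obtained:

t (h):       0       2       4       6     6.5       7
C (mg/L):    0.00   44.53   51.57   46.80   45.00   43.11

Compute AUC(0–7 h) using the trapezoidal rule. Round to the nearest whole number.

Trapezoidal AUC_0→7:
  [0→2]: (0.00+44.53)/2 × 2 = 44.53
  [2→4]: (44.53+51.57)/2 × 2 = 96.1
  [4→6]: (51.57+46.80)/2 × 2 = 98.37
  [6→6.5]: (46.80+45.00)/2 × 0.5 = 22.95
  [6.5→7]: (45.00+43.11)/2 × 0.5 = 22.0275
  Sum = 283.9775 mg/L·h

AUC = 284 mg/L·h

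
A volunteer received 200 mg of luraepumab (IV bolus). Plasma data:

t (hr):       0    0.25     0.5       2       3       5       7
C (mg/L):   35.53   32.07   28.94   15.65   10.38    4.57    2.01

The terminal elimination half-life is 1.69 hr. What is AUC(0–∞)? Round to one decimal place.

AUC = 89.0 mg/L·hr

Trapezoidal AUC_0→7:
  [0→0.25]: (35.53+32.07)/2 × 0.25 = 8.45
  [0.25→0.5]: (32.07+28.94)/2 × 0.25 = 7.62625
  [0.5→2]: (28.94+15.65)/2 × 1.5 = 33.4425
  [2→3]: (15.65+10.38)/2 × 1 = 13.015
  [3→5]: (10.38+4.57)/2 × 2 = 14.95
  [5→7]: (4.57+2.01)/2 × 2 = 6.58
  Sum = 84.06375 mg/L·hr
k_e = ln2 / t½ = 0.693147 / 1.69 = 0.4101 hr^-1
Extrapolated tail: C_last / k_e = 2.01 / 0.4101 = 4.901
AUC_0→∞ = 84.06375 + 4.901 = 88.96475 mg/L·hr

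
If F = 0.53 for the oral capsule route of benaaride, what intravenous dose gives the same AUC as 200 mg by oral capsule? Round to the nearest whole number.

Systemic exposure from an extravascular dose = F × D_ev, so the equivalent IV dose is F × D_ev.
D_iv = F × D_ev = 0.53 × 200 = 106 mg

D_iv = 106 mg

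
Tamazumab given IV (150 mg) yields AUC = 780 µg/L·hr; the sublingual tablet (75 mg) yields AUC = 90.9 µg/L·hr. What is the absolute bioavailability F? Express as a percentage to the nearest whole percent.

F = (AUC_ev / D_ev) / (AUC_iv / D_iv)
  = (90.9/75) / (780/150)
  = 1.212 / 5.2 = 0.2331
  = 23.31%

F = 23%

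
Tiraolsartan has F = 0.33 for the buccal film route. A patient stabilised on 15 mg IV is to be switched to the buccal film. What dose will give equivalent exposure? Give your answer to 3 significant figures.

For equal systemic exposure: F × D_ev = D_iv
D_ev = D_iv / F = 15 / 0.33 = 45.4545 mg

D_buccal = 45.5 mg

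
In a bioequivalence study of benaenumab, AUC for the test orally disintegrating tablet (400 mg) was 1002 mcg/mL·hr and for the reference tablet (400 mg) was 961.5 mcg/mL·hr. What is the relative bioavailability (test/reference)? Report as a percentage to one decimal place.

F_rel = (AUC_test/D_test) / (AUC_ref/D_ref)
      = (1002/400) / (961.5/400)
      = 2.505 / 2.40375 = 1.0421 = 104.21%

F_rel = 104.2%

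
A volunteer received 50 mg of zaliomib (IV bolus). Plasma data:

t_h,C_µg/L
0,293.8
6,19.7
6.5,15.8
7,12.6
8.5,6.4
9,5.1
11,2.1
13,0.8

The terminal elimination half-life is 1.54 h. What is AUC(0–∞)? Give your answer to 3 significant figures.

Trapezoidal AUC_0→13:
  [0→6]: (293.8+19.7)/2 × 6 = 940.5
  [6→6.5]: (19.7+15.8)/2 × 0.5 = 8.875
  [6.5→7]: (15.8+12.6)/2 × 0.5 = 7.1
  [7→8.5]: (12.6+6.4)/2 × 1.5 = 14.25
  [8.5→9]: (6.4+5.1)/2 × 0.5 = 2.875
  [9→11]: (5.1+2.1)/2 × 2 = 7.2
  [11→13]: (2.1+0.8)/2 × 2 = 2.9
  Sum = 983.7 µg/L·h
k_e = ln2 / t½ = 0.693147 / 1.54 = 0.4501 h^-1
Extrapolated tail: C_last / k_e = 0.8 / 0.4501 = 1.777
AUC_0→∞ = 983.7 + 1.777 = 985.477 µg/L·h

AUC = 985 µg/L·h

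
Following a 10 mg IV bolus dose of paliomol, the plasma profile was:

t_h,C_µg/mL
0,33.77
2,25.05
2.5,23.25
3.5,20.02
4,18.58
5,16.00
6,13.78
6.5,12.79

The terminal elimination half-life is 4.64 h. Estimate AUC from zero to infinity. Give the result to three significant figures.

AUC = 227 µg/mL·h

Trapezoidal AUC_0→6.5:
  [0→2]: (33.77+25.05)/2 × 2 = 58.82
  [2→2.5]: (25.05+23.25)/2 × 0.5 = 12.075
  [2.5→3.5]: (23.25+20.02)/2 × 1 = 21.635
  [3.5→4]: (20.02+18.58)/2 × 0.5 = 9.65
  [4→5]: (18.58+16.00)/2 × 1 = 17.29
  [5→6]: (16.00+13.78)/2 × 1 = 14.89
  [6→6.5]: (13.78+12.79)/2 × 0.5 = 6.6425
  Sum = 141.0025 µg/mL·h
k_e = ln2 / t½ = 0.693147 / 4.64 = 0.1494 h^-1
Extrapolated tail: C_last / k_e = 12.79 / 0.1494 = 85.609
AUC_0→∞ = 141.0025 + 85.609 = 226.6115 µg/mL·h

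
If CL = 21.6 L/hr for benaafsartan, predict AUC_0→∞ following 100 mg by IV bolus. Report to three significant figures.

AUC = 4.63 mg/L·hr

AUC_0→∞ = Dose_iv / CL
        = 100 / 21.6 = 4.62963 mg/L·hr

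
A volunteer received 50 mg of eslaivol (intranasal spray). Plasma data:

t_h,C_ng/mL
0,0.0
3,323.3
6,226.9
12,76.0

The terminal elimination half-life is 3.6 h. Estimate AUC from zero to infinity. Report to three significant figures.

AUC = 2610 ng/mL·h

Trapezoidal AUC_0→12:
  [0→3]: (0.0+323.3)/2 × 3 = 484.95
  [3→6]: (323.3+226.9)/2 × 3 = 825.3
  [6→12]: (226.9+76.0)/2 × 6 = 908.7
  Sum = 2218.95 ng/mL·h
k_e = ln2 / t½ = 0.693147 / 3.6 = 0.1925 h^-1
Extrapolated tail: C_last / k_e = 76.0 / 0.1925 = 394.805
AUC_0→∞ = 2218.95 + 394.805 = 2613.755 ng/mL·h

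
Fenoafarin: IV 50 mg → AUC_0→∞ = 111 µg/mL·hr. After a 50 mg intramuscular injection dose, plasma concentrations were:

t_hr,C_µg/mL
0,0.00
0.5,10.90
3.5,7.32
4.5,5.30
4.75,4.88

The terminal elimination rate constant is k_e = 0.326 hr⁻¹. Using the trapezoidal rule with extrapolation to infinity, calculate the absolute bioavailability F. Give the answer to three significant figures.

F = 0.474

Trapezoidal AUC_0→4.75 (intramuscular injection):
  [0→0.5]: (0.00+10.90)/2 × 0.5 = 2.725
  [0.5→3.5]: (10.90+7.32)/2 × 3 = 27.33
  [3.5→4.5]: (7.32+5.30)/2 × 1 = 6.31
  [4.5→4.75]: (5.30+4.88)/2 × 0.25 = 1.2725
  Sum = 37.6375 µg/mL·hr
Tail: C_last/k_e = 4.88/0.326 = 14.969
AUC_0→∞ (intramuscular injection) = 37.6375 + 14.969 = 52.6065 µg/mL·hr
F = (AUC_ev/D_ev)/(AUC_iv/D_iv) = (52.6065/50)/(111/50) = 1.05213/2.22 = 0.4739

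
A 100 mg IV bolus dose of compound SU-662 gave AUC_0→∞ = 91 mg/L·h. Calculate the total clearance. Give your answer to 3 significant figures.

CL = Dose_iv / AUC_0→∞
   = 100 / 91 = 1.0989 L/h

CL = 1.10 L/h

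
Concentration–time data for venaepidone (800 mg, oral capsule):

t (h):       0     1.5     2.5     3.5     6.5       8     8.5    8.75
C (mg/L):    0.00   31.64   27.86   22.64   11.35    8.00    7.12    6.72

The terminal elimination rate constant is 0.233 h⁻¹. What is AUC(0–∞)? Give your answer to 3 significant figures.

AUC = 179 mg/L·h

Trapezoidal AUC_0→8.75:
  [0→1.5]: (0.00+31.64)/2 × 1.5 = 23.73
  [1.5→2.5]: (31.64+27.86)/2 × 1 = 29.75
  [2.5→3.5]: (27.86+22.64)/2 × 1 = 25.25
  [3.5→6.5]: (22.64+11.35)/2 × 3 = 50.985
  [6.5→8]: (11.35+8.00)/2 × 1.5 = 14.5125
  [8→8.5]: (8.00+7.12)/2 × 0.5 = 3.78
  [8.5→8.75]: (7.12+6.72)/2 × 0.25 = 1.73
  Sum = 149.7375 mg/L·h
Extrapolated tail: C_last / k_e = 6.72 / 0.233 = 28.841
AUC_0→∞ = 149.7375 + 28.841 = 178.5785 mg/L·h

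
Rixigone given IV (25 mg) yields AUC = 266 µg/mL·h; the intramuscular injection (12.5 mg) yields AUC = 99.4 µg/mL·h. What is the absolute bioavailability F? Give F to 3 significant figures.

F = (AUC_ev / D_ev) / (AUC_iv / D_iv)
  = (99.4/12.5) / (266/25)
  = 7.952 / 10.64 = 0.7474

F = 0.747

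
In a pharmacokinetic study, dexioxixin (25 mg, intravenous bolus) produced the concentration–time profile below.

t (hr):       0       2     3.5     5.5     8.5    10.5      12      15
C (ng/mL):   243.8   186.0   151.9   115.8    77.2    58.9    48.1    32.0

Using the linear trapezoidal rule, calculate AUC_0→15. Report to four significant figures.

AUC = 1577 ng/mL·hr

Trapezoidal AUC_0→15:
  [0→2]: (243.8+186.0)/2 × 2 = 429.8
  [2→3.5]: (186.0+151.9)/2 × 1.5 = 253.425
  [3.5→5.5]: (151.9+115.8)/2 × 2 = 267.7
  [5.5→8.5]: (115.8+77.2)/2 × 3 = 289.5
  [8.5→10.5]: (77.2+58.9)/2 × 2 = 136.1
  [10.5→12]: (58.9+48.1)/2 × 1.5 = 80.25
  [12→15]: (48.1+32.0)/2 × 3 = 120.15
  Sum = 1576.925 ng/mL·hr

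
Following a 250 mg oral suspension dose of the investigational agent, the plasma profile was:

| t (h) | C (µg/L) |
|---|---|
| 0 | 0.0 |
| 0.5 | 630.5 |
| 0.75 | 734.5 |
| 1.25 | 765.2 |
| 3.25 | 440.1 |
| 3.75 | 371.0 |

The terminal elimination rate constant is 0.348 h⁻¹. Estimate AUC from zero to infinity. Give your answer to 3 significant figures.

Trapezoidal AUC_0→3.75:
  [0→0.5]: (0.0+630.5)/2 × 0.5 = 157.625
  [0.5→0.75]: (630.5+734.5)/2 × 0.25 = 170.625
  [0.75→1.25]: (734.5+765.2)/2 × 0.5 = 374.925
  [1.25→3.25]: (765.2+440.1)/2 × 2 = 1205.3
  [3.25→3.75]: (440.1+371.0)/2 × 0.5 = 202.775
  Sum = 2111.25 µg/L·h
Extrapolated tail: C_last / k_e = 371.0 / 0.348 = 1066.092
AUC_0→∞ = 2111.25 + 1066.092 = 3177.342 µg/L·h

AUC = 3180 µg/L·h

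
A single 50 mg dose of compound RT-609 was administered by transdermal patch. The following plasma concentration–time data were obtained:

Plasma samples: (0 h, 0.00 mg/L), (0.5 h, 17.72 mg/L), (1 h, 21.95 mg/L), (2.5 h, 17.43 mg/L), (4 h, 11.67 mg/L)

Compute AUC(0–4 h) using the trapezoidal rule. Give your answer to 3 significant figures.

AUC = 65.7 mg/L·h

Trapezoidal AUC_0→4:
  [0→0.5]: (0.00+17.72)/2 × 0.5 = 4.43
  [0.5→1]: (17.72+21.95)/2 × 0.5 = 9.9175
  [1→2.5]: (21.95+17.43)/2 × 1.5 = 29.535
  [2.5→4]: (17.43+11.67)/2 × 1.5 = 21.825
  Sum = 65.7075 mg/L·h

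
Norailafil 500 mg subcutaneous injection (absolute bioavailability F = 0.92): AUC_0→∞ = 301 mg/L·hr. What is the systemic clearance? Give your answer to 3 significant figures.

CL = 1.53 L/hr

CL = F × Dose / AUC_0→∞
   = 0.92 × 500 / 301 = 1.52824 L/hr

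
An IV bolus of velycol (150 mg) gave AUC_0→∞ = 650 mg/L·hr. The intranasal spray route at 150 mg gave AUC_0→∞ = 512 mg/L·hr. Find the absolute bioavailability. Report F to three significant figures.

F = (AUC_ev / D_ev) / (AUC_iv / D_iv)
  = (512/150) / (650/150)
  = 3.41333 / 4.33333 = 0.7877

F = 0.788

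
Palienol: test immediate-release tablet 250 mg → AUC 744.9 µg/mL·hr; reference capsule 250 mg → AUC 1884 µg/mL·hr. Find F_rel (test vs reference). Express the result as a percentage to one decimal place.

F_rel = (AUC_test/D_test) / (AUC_ref/D_ref)
      = (744.9/250) / (1884/250)
      = 2.9796 / 7.536 = 0.3954 = 39.54%

F_rel = 39.5%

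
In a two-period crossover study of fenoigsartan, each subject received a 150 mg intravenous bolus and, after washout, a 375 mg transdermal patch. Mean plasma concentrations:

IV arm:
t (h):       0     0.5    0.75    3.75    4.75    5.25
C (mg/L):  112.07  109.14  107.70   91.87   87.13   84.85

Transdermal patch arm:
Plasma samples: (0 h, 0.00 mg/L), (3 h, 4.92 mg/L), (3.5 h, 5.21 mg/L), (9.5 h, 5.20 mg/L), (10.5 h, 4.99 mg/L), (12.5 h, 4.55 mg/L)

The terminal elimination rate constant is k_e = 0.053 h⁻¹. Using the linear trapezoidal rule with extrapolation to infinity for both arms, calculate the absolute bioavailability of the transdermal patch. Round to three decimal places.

F = 0.027

Trapezoidal AUC_0→5.25 (IV):
  [0→0.5]: (112.07+109.14)/2 × 0.5 = 55.3025
  [0.5→0.75]: (109.14+107.70)/2 × 0.25 = 27.105
  [0.75→3.75]: (107.70+91.87)/2 × 3 = 299.355
  [3.75→4.75]: (91.87+87.13)/2 × 1 = 89.5
  [4.75→5.25]: (87.13+84.85)/2 × 0.5 = 42.995
  Sum = 514.2575 mg/L·h
IV tail: 84.85/0.053 = 1600.943; AUC_iv,0→∞ = 514.2575 + 1600.943 = 2115.2005 mg/L·h
Trapezoidal AUC_0→12.5 (transdermal patch):
  [0→3]: (0.00+4.92)/2 × 3 = 7.38
  [3→3.5]: (4.92+5.21)/2 × 0.5 = 2.5325
  [3.5→9.5]: (5.21+5.20)/2 × 6 = 31.23
  [9.5→10.5]: (5.20+4.99)/2 × 1 = 5.095
  [10.5→12.5]: (4.99+4.55)/2 × 2 = 9.54
  Sum = 55.7775 mg/L·h
transdermal patch tail: 4.55/0.053 = 85.849; AUC_ev,0→∞ = 55.7775 + 85.849 = 141.6265 mg/L·h
F = (AUC_ev/D_ev)/(AUC_iv/D_iv) = (141.6265/375)/(2115.2005/150) = 0.377671/14.1013 = 0.0268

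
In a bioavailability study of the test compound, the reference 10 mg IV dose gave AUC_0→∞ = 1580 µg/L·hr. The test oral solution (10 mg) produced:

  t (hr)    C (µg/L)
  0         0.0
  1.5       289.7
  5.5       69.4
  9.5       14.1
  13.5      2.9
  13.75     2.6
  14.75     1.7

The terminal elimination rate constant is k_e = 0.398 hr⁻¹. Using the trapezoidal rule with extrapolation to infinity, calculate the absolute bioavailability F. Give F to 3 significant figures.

F = 0.724

Trapezoidal AUC_0→14.75 (oral solution):
  [0→1.5]: (0.0+289.7)/2 × 1.5 = 217.275
  [1.5→5.5]: (289.7+69.4)/2 × 4 = 718.2
  [5.5→9.5]: (69.4+14.1)/2 × 4 = 167.0
  [9.5→13.5]: (14.1+2.9)/2 × 4 = 34.0
  [13.5→13.75]: (2.9+2.6)/2 × 0.25 = 0.6875
  [13.75→14.75]: (2.6+1.7)/2 × 1 = 2.15
  Sum = 1139.3125 µg/L·hr
Tail: C_last/k_e = 1.7/0.398 = 4.271
AUC_0→∞ (oral solution) = 1139.3125 + 4.271 = 1143.5835 µg/L·hr
F = (AUC_ev/D_ev)/(AUC_iv/D_iv) = (1143.5835/10)/(1580/10) = 114.35835/158 = 0.7238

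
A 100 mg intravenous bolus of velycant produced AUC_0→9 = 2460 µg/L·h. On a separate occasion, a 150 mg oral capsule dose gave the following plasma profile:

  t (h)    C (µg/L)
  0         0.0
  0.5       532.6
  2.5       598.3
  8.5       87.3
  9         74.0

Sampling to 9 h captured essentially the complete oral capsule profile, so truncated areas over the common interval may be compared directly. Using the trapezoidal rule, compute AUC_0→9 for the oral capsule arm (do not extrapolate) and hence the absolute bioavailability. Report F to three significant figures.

Trapezoidal AUC_0→9 (oral capsule):
  [0→0.5]: (0.0+532.6)/2 × 0.5 = 133.15
  [0.5→2.5]: (532.6+598.3)/2 × 2 = 1130.9
  [2.5→8.5]: (598.3+87.3)/2 × 6 = 2056.8
  [8.5→9]: (87.3+74.0)/2 × 0.5 = 40.325
  Sum = 3361.175 µg/L·h
F = (AUC_ev/D_ev)/(AUC_iv/D_iv) = (3361.175/150)/(2460/100) = 22.4078/24.6 = 0.9109

F = 0.911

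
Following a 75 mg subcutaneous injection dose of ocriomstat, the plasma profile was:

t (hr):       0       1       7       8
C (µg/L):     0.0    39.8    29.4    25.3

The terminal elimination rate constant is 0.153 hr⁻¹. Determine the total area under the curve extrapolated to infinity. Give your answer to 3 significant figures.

Trapezoidal AUC_0→8:
  [0→1]: (0.0+39.8)/2 × 1 = 19.9
  [1→7]: (39.8+29.4)/2 × 6 = 207.6
  [7→8]: (29.4+25.3)/2 × 1 = 27.35
  Sum = 254.85 µg/L·hr
Extrapolated tail: C_last / k_e = 25.3 / 0.153 = 165.359
AUC_0→∞ = 254.85 + 165.359 = 420.209 µg/L·hr

AUC = 420 µg/L·hr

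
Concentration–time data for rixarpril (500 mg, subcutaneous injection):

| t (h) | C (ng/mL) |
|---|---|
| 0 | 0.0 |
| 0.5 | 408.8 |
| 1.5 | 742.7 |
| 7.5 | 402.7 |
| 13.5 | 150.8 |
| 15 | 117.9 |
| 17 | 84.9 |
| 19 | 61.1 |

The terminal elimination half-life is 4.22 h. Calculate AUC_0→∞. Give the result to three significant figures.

AUC = 6700 ng/mL·h

Trapezoidal AUC_0→19:
  [0→0.5]: (0.0+408.8)/2 × 0.5 = 102.2
  [0.5→1.5]: (408.8+742.7)/2 × 1 = 575.75
  [1.5→7.5]: (742.7+402.7)/2 × 6 = 3436.2
  [7.5→13.5]: (402.7+150.8)/2 × 6 = 1660.5
  [13.5→15]: (150.8+117.9)/2 × 1.5 = 201.525
  [15→17]: (117.9+84.9)/2 × 2 = 202.8
  [17→19]: (84.9+61.1)/2 × 2 = 146.0
  Sum = 6324.975 ng/mL·h
k_e = ln2 / t½ = 0.693147 / 4.22 = 0.1643 h^-1
Extrapolated tail: C_last / k_e = 61.1 / 0.1643 = 371.881
AUC_0→∞ = 6324.975 + 371.881 = 6696.856 ng/mL·h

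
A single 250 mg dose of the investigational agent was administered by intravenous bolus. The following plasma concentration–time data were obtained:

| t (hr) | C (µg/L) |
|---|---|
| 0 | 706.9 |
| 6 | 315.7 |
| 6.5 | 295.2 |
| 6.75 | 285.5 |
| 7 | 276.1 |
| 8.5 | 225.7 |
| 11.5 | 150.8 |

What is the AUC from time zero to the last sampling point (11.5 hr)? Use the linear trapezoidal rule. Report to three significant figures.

Trapezoidal AUC_0→11.5:
  [0→6]: (706.9+315.7)/2 × 6 = 3067.8
  [6→6.5]: (315.7+295.2)/2 × 0.5 = 152.725
  [6.5→6.75]: (295.2+285.5)/2 × 0.25 = 72.5875
  [6.75→7]: (285.5+276.1)/2 × 0.25 = 70.2
  [7→8.5]: (276.1+225.7)/2 × 1.5 = 376.35
  [8.5→11.5]: (225.7+150.8)/2 × 3 = 564.75
  Sum = 4304.4125 µg/L·hr

AUC = 4300 µg/L·hr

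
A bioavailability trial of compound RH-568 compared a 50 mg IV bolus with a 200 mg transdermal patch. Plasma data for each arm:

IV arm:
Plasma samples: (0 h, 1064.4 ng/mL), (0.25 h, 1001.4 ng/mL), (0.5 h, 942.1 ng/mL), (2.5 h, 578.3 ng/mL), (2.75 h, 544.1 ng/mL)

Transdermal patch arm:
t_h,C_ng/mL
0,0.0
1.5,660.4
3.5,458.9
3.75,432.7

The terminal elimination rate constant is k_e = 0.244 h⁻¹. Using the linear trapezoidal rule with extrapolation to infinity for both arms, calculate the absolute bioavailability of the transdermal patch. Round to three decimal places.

F = 0.199

Trapezoidal AUC_0→2.75 (IV):
  [0→0.25]: (1064.4+1001.4)/2 × 0.25 = 258.225
  [0.25→0.5]: (1001.4+942.1)/2 × 0.25 = 242.9375
  [0.5→2.5]: (942.1+578.3)/2 × 2 = 1520.4
  [2.5→2.75]: (578.3+544.1)/2 × 0.25 = 140.3
  Sum = 2161.8625 ng/mL·h
IV tail: 544.1/0.244 = 2229.918; AUC_iv,0→∞ = 2161.8625 + 2229.918 = 4391.7805 ng/mL·h
Trapezoidal AUC_0→3.75 (transdermal patch):
  [0→1.5]: (0.0+660.4)/2 × 1.5 = 495.3
  [1.5→3.5]: (660.4+458.9)/2 × 2 = 1119.3
  [3.5→3.75]: (458.9+432.7)/2 × 0.25 = 111.45
  Sum = 1726.05 ng/mL·h
transdermal patch tail: 432.7/0.244 = 1773.361; AUC_ev,0→∞ = 1726.05 + 1773.361 = 3499.411 ng/mL·h
F = (AUC_ev/D_ev)/(AUC_iv/D_iv) = (3499.411/200)/(4391.7805/50) = 17.497055/87.83561 = 0.1992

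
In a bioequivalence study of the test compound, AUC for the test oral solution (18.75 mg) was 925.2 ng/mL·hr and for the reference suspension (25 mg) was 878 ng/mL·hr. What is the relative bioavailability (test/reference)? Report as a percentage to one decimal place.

F_rel = (AUC_test/D_test) / (AUC_ref/D_ref)
      = (925.2/18.75) / (878/25)
      = 49.344 / 35.12 = 1.4050 = 140.50%

F_rel = 140.5%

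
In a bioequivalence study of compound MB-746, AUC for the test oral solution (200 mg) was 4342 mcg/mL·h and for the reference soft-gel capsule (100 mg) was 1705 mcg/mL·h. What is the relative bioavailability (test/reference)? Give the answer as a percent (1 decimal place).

F_rel = 127.3%

F_rel = (AUC_test/D_test) / (AUC_ref/D_ref)
      = (4342/200) / (1705/100)
      = 21.71 / 17.05 = 1.2733 = 127.33%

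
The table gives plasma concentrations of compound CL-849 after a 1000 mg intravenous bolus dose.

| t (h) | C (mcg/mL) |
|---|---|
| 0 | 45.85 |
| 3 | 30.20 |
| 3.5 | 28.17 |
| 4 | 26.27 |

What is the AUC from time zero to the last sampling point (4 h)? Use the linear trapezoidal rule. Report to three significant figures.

Trapezoidal AUC_0→4:
  [0→3]: (45.85+30.20)/2 × 3 = 114.075
  [3→3.5]: (30.20+28.17)/2 × 0.5 = 14.5925
  [3.5→4]: (28.17+26.27)/2 × 0.5 = 13.61
  Sum = 142.2775 mcg/mL·h

AUC = 142 mcg/mL·h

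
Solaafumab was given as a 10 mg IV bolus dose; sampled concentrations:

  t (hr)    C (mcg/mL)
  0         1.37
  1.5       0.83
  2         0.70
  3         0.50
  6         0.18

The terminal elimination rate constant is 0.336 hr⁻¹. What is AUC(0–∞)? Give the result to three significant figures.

Trapezoidal AUC_0→6:
  [0→1.5]: (1.37+0.83)/2 × 1.5 = 1.65
  [1.5→2]: (0.83+0.70)/2 × 0.5 = 0.3825
  [2→3]: (0.70+0.50)/2 × 1 = 0.6
  [3→6]: (0.50+0.18)/2 × 3 = 1.02
  Sum = 3.6525 mcg/mL·hr
Extrapolated tail: C_last / k_e = 0.18 / 0.336 = 0.536
AUC_0→∞ = 3.6525 + 0.536 = 4.1885 mcg/mL·hr

AUC = 4.19 mcg/mL·hr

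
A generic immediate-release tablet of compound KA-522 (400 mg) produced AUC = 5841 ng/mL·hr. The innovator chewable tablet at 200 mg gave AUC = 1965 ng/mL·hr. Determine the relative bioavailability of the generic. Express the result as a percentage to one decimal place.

F_rel = 148.6%

F_rel = (AUC_test/D_test) / (AUC_ref/D_ref)
      = (5841/400) / (1965/200)
      = 14.6025 / 9.825 = 1.4863 = 148.63%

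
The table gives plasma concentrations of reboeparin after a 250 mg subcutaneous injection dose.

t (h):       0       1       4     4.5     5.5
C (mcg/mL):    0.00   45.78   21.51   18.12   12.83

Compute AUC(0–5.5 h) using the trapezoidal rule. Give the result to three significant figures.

AUC = 149 mcg/mL·h

Trapezoidal AUC_0→5.5:
  [0→1]: (0.00+45.78)/2 × 1 = 22.89
  [1→4]: (45.78+21.51)/2 × 3 = 100.935
  [4→4.5]: (21.51+18.12)/2 × 0.5 = 9.9075
  [4.5→5.5]: (18.12+12.83)/2 × 1 = 15.475
  Sum = 149.2075 mcg/mL·h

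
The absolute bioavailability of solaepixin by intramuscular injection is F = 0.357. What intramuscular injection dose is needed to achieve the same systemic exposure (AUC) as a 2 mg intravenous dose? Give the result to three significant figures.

For equal systemic exposure: F × D_ev = D_iv
D_ev = D_iv / F = 2 / 0.357 = 5.60224 mg

D_intramuscular = 5.60 mg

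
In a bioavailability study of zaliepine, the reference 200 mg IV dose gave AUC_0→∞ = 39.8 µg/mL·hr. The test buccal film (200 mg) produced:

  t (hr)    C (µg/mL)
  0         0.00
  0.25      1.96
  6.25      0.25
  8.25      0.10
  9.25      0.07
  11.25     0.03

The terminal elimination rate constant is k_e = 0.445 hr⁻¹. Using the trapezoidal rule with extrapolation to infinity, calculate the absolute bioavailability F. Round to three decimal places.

Trapezoidal AUC_0→11.25 (buccal film):
  [0→0.25]: (0.00+1.96)/2 × 0.25 = 0.245
  [0.25→6.25]: (1.96+0.25)/2 × 6 = 6.63
  [6.25→8.25]: (0.25+0.10)/2 × 2 = 0.35
  [8.25→9.25]: (0.10+0.07)/2 × 1 = 0.085
  [9.25→11.25]: (0.07+0.03)/2 × 2 = 0.1
  Sum = 7.41 µg/mL·hr
Tail: C_last/k_e = 0.03/0.445 = 0.067
AUC_0→∞ (buccal film) = 7.41 + 0.067 = 7.477 µg/mL·hr
F = (AUC_ev/D_ev)/(AUC_iv/D_iv) = (7.477/200)/(39.8/200) = 0.037385/0.199 = 0.1879

F = 0.188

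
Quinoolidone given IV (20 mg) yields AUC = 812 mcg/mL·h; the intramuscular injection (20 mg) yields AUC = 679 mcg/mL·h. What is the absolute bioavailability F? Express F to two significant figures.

F = (AUC_ev / D_ev) / (AUC_iv / D_iv)
  = (679/20) / (812/20)
  = 33.95 / 40.6 = 0.8362

F = 0.84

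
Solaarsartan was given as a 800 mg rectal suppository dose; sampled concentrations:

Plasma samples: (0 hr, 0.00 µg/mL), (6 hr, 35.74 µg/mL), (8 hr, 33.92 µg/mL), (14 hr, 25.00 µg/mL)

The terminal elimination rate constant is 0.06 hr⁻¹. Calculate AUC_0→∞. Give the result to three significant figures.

Trapezoidal AUC_0→14:
  [0→6]: (0.00+35.74)/2 × 6 = 107.22
  [6→8]: (35.74+33.92)/2 × 2 = 69.66
  [8→14]: (33.92+25.00)/2 × 6 = 176.76
  Sum = 353.64 µg/mL·hr
Extrapolated tail: C_last / k_e = 25.00 / 0.06 = 416.667
AUC_0→∞ = 353.64 + 416.667 = 770.307 µg/mL·hr

AUC = 770 µg/mL·hr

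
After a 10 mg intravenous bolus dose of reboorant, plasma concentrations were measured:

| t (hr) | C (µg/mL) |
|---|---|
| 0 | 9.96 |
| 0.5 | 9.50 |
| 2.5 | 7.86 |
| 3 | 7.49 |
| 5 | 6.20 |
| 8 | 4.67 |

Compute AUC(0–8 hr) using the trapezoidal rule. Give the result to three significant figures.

Trapezoidal AUC_0→8:
  [0→0.5]: (9.96+9.50)/2 × 0.5 = 4.865
  [0.5→2.5]: (9.50+7.86)/2 × 2 = 17.36
  [2.5→3]: (7.86+7.49)/2 × 0.5 = 3.8375
  [3→5]: (7.49+6.20)/2 × 2 = 13.69
  [5→8]: (6.20+4.67)/2 × 3 = 16.305
  Sum = 56.0575 µg/mL·hr

AUC = 56.1 µg/mL·hr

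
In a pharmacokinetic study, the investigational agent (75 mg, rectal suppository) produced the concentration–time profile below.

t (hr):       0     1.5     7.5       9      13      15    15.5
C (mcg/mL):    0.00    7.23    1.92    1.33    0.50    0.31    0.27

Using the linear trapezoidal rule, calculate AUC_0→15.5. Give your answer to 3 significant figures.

AUC = 39.9 mcg/mL·hr

Trapezoidal AUC_0→15.5:
  [0→1.5]: (0.00+7.23)/2 × 1.5 = 5.4225
  [1.5→7.5]: (7.23+1.92)/2 × 6 = 27.45
  [7.5→9]: (1.92+1.33)/2 × 1.5 = 2.4375
  [9→13]: (1.33+0.50)/2 × 4 = 3.66
  [13→15]: (0.50+0.31)/2 × 2 = 0.81
  [15→15.5]: (0.31+0.27)/2 × 0.5 = 0.145
  Sum = 39.925 mcg/mL·hr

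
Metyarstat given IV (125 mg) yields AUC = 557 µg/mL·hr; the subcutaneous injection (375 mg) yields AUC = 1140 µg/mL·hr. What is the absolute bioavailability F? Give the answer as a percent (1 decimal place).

F = 68.2%

F = (AUC_ev / D_ev) / (AUC_iv / D_iv)
  = (1140/375) / (557/125)
  = 3.04 / 4.456 = 0.6822
  = 68.22%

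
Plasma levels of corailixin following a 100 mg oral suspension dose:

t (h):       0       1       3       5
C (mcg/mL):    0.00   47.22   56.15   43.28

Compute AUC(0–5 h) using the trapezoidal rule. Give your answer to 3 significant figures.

AUC = 226 mcg/mL·h

Trapezoidal AUC_0→5:
  [0→1]: (0.00+47.22)/2 × 1 = 23.61
  [1→3]: (47.22+56.15)/2 × 2 = 103.37
  [3→5]: (56.15+43.28)/2 × 2 = 99.43
  Sum = 226.41 mcg/mL·h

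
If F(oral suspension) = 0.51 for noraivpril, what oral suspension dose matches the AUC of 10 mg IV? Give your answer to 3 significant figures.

D_oral = 19.6 mg

For equal systemic exposure: F × D_ev = D_iv
D_ev = D_iv / F = 10 / 0.51 = 19.6078 mg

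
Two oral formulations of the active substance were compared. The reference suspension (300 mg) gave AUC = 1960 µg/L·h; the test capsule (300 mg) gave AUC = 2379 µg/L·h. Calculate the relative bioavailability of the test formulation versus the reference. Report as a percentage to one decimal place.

F_rel = 121.4%

F_rel = (AUC_test/D_test) / (AUC_ref/D_ref)
      = (2379/300) / (1960/300)
      = 7.93 / 6.53333 = 1.2138 = 121.38%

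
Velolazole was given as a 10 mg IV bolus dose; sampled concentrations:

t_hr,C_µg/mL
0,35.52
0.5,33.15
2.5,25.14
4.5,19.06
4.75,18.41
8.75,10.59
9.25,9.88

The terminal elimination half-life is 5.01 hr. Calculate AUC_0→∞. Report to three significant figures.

Trapezoidal AUC_0→9.25:
  [0→0.5]: (35.52+33.15)/2 × 0.5 = 17.1675
  [0.5→2.5]: (33.15+25.14)/2 × 2 = 58.29
  [2.5→4.5]: (25.14+19.06)/2 × 2 = 44.2
  [4.5→4.75]: (19.06+18.41)/2 × 0.25 = 4.68375
  [4.75→8.75]: (18.41+10.59)/2 × 4 = 58.0
  [8.75→9.25]: (10.59+9.88)/2 × 0.5 = 5.1175
  Sum = 187.45875 µg/mL·hr
k_e = ln2 / t½ = 0.693147 / 5.01 = 0.1384 hr^-1
Extrapolated tail: C_last / k_e = 9.88 / 0.1384 = 71.387
AUC_0→∞ = 187.45875 + 71.387 = 258.84575 µg/mL·hr

AUC = 259 µg/mL·hr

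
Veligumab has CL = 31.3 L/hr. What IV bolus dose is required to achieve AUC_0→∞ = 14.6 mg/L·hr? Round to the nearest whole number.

Dose_iv = CL × AUC_0→∞
     = 31.3 × 14.6 = 456.98 mg

Dose = 457 mg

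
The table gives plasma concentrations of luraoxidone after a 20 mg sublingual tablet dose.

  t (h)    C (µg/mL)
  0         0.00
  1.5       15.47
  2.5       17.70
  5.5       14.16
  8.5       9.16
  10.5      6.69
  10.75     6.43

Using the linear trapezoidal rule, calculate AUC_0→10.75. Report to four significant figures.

Trapezoidal AUC_0→10.75:
  [0→1.5]: (0.00+15.47)/2 × 1.5 = 11.6025
  [1.5→2.5]: (15.47+17.70)/2 × 1 = 16.585
  [2.5→5.5]: (17.70+14.16)/2 × 3 = 47.79
  [5.5→8.5]: (14.16+9.16)/2 × 3 = 34.98
  [8.5→10.5]: (9.16+6.69)/2 × 2 = 15.85
  [10.5→10.75]: (6.69+6.43)/2 × 0.25 = 1.64
  Sum = 128.4475 µg/mL·h

AUC = 128.4 µg/mL·h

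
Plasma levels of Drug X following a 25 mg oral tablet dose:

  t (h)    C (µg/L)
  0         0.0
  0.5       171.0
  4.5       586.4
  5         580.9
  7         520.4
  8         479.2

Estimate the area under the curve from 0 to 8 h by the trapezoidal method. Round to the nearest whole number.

Trapezoidal AUC_0→8:
  [0→0.5]: (0.0+171.0)/2 × 0.5 = 42.75
  [0.5→4.5]: (171.0+586.4)/2 × 4 = 1514.8
  [4.5→5]: (586.4+580.9)/2 × 0.5 = 291.825
  [5→7]: (580.9+520.4)/2 × 2 = 1101.3
  [7→8]: (520.4+479.2)/2 × 1 = 499.8
  Sum = 3450.475 µg/L·h

AUC = 3450 µg/L·h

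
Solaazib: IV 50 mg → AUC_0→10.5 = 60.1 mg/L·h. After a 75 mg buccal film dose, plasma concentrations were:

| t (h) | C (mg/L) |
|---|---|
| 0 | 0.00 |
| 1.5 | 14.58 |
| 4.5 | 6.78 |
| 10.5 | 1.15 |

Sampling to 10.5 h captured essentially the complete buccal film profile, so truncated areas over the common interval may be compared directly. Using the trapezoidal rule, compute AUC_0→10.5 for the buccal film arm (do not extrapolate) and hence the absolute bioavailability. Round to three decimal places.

F = 0.741

Trapezoidal AUC_0→10.5 (buccal film):
  [0→1.5]: (0.00+14.58)/2 × 1.5 = 10.935
  [1.5→4.5]: (14.58+6.78)/2 × 3 = 32.04
  [4.5→10.5]: (6.78+1.15)/2 × 6 = 23.79
  Sum = 66.765 mg/L·h
F = (AUC_ev/D_ev)/(AUC_iv/D_iv) = (66.765/75)/(60.1/50) = 0.8902/1.202 = 0.7406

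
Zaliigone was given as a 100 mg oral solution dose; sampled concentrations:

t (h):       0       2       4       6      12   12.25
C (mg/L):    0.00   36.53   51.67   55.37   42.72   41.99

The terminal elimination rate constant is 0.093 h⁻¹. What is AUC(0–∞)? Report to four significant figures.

Trapezoidal AUC_0→12.25:
  [0→2]: (0.00+36.53)/2 × 2 = 36.53
  [2→4]: (36.53+51.67)/2 × 2 = 88.2
  [4→6]: (51.67+55.37)/2 × 2 = 107.04
  [6→12]: (55.37+42.72)/2 × 6 = 294.27
  [12→12.25]: (42.72+41.99)/2 × 0.25 = 10.58875
  Sum = 536.62875 mg/L·h
Extrapolated tail: C_last / k_e = 41.99 / 0.093 = 451.505
AUC_0→∞ = 536.62875 + 451.505 = 988.13375 mg/L·h

AUC = 988.1 mg/L·h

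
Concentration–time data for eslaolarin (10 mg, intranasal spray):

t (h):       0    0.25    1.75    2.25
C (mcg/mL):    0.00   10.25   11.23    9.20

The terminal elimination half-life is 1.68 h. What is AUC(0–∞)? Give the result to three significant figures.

AUC = 44.8 mcg/mL·h

Trapezoidal AUC_0→2.25:
  [0→0.25]: (0.00+10.25)/2 × 0.25 = 1.28125
  [0.25→1.75]: (10.25+11.23)/2 × 1.5 = 16.11
  [1.75→2.25]: (11.23+9.20)/2 × 0.5 = 5.1075
  Sum = 22.49875 mcg/mL·h
k_e = ln2 / t½ = 0.693147 / 1.68 = 0.4126 h^-1
Extrapolated tail: C_last / k_e = 9.20 / 0.4126 = 22.298
AUC_0→∞ = 22.49875 + 22.298 = 44.79675 mcg/mL·h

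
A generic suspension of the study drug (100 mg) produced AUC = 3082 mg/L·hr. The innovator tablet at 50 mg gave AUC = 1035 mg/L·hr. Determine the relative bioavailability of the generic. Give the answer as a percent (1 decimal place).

F_rel = 148.9%

F_rel = (AUC_test/D_test) / (AUC_ref/D_ref)
      = (3082/100) / (1035/50)
      = 30.82 / 20.7 = 1.4889 = 148.89%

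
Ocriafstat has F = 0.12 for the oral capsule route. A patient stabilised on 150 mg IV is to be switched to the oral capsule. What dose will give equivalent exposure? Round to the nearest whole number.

For equal systemic exposure: F × D_ev = D_iv
D_ev = D_iv / F = 150 / 0.12 = 1250 mg

D_oral = 1250 mg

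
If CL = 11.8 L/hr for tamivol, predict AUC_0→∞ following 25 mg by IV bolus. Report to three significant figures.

AUC = 2.12 mg/L·hr

AUC_0→∞ = Dose_iv / CL
        = 25 / 11.8 = 2.11864 mg/L·hr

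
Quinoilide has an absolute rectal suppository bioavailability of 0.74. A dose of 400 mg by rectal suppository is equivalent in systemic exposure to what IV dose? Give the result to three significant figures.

Systemic exposure from an extravascular dose = F × D_ev, so the equivalent IV dose is F × D_ev.
D_iv = F × D_ev = 0.74 × 400 = 296 mg

D_iv = 296 mg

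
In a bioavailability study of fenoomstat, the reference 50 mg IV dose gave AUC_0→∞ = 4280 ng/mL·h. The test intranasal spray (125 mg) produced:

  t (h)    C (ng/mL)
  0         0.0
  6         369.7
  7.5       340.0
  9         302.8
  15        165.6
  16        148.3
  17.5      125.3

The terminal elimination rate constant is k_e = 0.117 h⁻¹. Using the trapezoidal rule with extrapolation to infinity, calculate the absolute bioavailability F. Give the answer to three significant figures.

Trapezoidal AUC_0→17.5 (intranasal spray):
  [0→6]: (0.0+369.7)/2 × 6 = 1109.1
  [6→7.5]: (369.7+340.0)/2 × 1.5 = 532.275
  [7.5→9]: (340.0+302.8)/2 × 1.5 = 482.1
  [9→15]: (302.8+165.6)/2 × 6 = 1405.2
  [15→16]: (165.6+148.3)/2 × 1 = 156.95
  [16→17.5]: (148.3+125.3)/2 × 1.5 = 205.2
  Sum = 3890.825 ng/mL·h
Tail: C_last/k_e = 125.3/0.117 = 1070.940
AUC_0→∞ (intranasal spray) = 3890.825 + 1070.940 = 4961.765 ng/mL·h
F = (AUC_ev/D_ev)/(AUC_iv/D_iv) = (4961.765/125)/(4280/50) = 39.69412/85.6 = 0.4637

F = 0.464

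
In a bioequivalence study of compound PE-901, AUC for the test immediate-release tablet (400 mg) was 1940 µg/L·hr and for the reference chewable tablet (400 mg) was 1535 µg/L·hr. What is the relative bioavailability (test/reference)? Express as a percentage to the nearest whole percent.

F_rel = 126%

F_rel = (AUC_test/D_test) / (AUC_ref/D_ref)
      = (1940/400) / (1535/400)
      = 4.85 / 3.8375 = 1.2638 = 126.38%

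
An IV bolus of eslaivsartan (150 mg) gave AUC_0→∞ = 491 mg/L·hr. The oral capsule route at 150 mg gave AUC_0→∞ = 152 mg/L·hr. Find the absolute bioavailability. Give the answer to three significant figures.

F = (AUC_ev / D_ev) / (AUC_iv / D_iv)
  = (152/150) / (491/150)
  = 1.01333 / 3.27333 = 0.3096

F = 0.310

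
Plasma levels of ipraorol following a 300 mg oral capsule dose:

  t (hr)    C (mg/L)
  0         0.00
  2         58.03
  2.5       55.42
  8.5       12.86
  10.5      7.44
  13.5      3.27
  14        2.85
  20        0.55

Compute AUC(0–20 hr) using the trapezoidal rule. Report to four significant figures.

AUC = 339.3 mg/L·hr

Trapezoidal AUC_0→20:
  [0→2]: (0.00+58.03)/2 × 2 = 58.03
  [2→2.5]: (58.03+55.42)/2 × 0.5 = 28.3625
  [2.5→8.5]: (55.42+12.86)/2 × 6 = 204.84
  [8.5→10.5]: (12.86+7.44)/2 × 2 = 20.3
  [10.5→13.5]: (7.44+3.27)/2 × 3 = 16.065
  [13.5→14]: (3.27+2.85)/2 × 0.5 = 1.53
  [14→20]: (2.85+0.55)/2 × 6 = 10.2
  Sum = 339.3275 mg/L·hr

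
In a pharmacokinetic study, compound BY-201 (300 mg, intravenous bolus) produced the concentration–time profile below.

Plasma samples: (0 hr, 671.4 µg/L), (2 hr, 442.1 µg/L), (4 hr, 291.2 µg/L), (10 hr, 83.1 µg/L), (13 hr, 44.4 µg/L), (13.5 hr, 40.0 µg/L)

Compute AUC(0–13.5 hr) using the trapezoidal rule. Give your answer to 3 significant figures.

Trapezoidal AUC_0→13.5:
  [0→2]: (671.4+442.1)/2 × 2 = 1113.5
  [2→4]: (442.1+291.2)/2 × 2 = 733.3
  [4→10]: (291.2+83.1)/2 × 6 = 1122.9
  [10→13]: (83.1+44.4)/2 × 3 = 191.25
  [13→13.5]: (44.4+40.0)/2 × 0.5 = 21.1
  Sum = 3182.05 µg/L·hr

AUC = 3180 µg/L·hr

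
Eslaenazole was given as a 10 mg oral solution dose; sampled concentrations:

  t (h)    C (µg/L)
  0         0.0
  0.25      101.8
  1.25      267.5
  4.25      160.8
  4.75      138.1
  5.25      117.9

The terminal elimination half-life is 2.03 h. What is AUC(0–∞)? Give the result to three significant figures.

AUC = 1320 µg/L·h

Trapezoidal AUC_0→5.25:
  [0→0.25]: (0.0+101.8)/2 × 0.25 = 12.725
  [0.25→1.25]: (101.8+267.5)/2 × 1 = 184.65
  [1.25→4.25]: (267.5+160.8)/2 × 3 = 642.45
  [4.25→4.75]: (160.8+138.1)/2 × 0.5 = 74.725
  [4.75→5.25]: (138.1+117.9)/2 × 0.5 = 64.0
  Sum = 978.55 µg/L·h
k_e = ln2 / t½ = 0.693147 / 2.03 = 0.3415 h^-1
Extrapolated tail: C_last / k_e = 117.9 / 0.3415 = 345.242
AUC_0→∞ = 978.55 + 345.242 = 1323.792 µg/L·h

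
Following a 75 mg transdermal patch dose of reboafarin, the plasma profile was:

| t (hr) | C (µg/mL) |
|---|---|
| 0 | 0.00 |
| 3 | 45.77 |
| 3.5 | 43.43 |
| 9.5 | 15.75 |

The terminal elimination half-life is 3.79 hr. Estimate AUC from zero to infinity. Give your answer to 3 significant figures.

AUC = 355 µg/mL·hr

Trapezoidal AUC_0→9.5:
  [0→3]: (0.00+45.77)/2 × 3 = 68.655
  [3→3.5]: (45.77+43.43)/2 × 0.5 = 22.3
  [3.5→9.5]: (43.43+15.75)/2 × 6 = 177.54
  Sum = 268.495 µg/mL·hr
k_e = ln2 / t½ = 0.693147 / 3.79 = 0.1829 hr^-1
Extrapolated tail: C_last / k_e = 15.75 / 0.1829 = 86.113
AUC_0→∞ = 268.495 + 86.113 = 354.608 µg/mL·hr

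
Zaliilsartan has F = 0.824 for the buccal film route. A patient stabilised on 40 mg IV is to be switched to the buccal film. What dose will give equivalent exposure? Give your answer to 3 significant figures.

For equal systemic exposure: F × D_ev = D_iv
D_ev = D_iv / F = 40 / 0.824 = 48.5437 mg

D_buccal = 48.5 mg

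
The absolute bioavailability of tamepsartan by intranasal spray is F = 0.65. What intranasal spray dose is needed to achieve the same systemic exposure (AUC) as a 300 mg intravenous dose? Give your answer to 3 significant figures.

For equal systemic exposure: F × D_ev = D_iv
D_ev = D_iv / F = 300 / 0.65 = 461.538 mg

D_intranasal = 462 mg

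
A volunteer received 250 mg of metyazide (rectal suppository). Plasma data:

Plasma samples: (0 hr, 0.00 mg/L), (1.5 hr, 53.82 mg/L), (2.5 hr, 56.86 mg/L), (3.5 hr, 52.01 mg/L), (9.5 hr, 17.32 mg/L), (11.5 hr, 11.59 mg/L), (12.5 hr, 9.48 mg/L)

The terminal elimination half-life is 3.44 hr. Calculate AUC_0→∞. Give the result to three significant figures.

AUC = 445 mg/L·hr

Trapezoidal AUC_0→12.5:
  [0→1.5]: (0.00+53.82)/2 × 1.5 = 40.365
  [1.5→2.5]: (53.82+56.86)/2 × 1 = 55.34
  [2.5→3.5]: (56.86+52.01)/2 × 1 = 54.435
  [3.5→9.5]: (52.01+17.32)/2 × 6 = 207.99
  [9.5→11.5]: (17.32+11.59)/2 × 2 = 28.91
  [11.5→12.5]: (11.59+9.48)/2 × 1 = 10.535
  Sum = 397.575 mg/L·hr
k_e = ln2 / t½ = 0.693147 / 3.44 = 0.2015 hr^-1
Extrapolated tail: C_last / k_e = 9.48 / 0.2015 = 47.047
AUC_0→∞ = 397.575 + 47.047 = 444.622 mg/L·hr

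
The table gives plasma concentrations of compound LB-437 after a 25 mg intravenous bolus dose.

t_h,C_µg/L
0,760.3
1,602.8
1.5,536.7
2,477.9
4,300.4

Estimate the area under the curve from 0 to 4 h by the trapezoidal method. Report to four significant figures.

AUC = 1998 µg/L·h

Trapezoidal AUC_0→4:
  [0→1]: (760.3+602.8)/2 × 1 = 681.55
  [1→1.5]: (602.8+536.7)/2 × 0.5 = 284.875
  [1.5→2]: (536.7+477.9)/2 × 0.5 = 253.65
  [2→4]: (477.9+300.4)/2 × 2 = 778.3
  Sum = 1998.375 µg/L·h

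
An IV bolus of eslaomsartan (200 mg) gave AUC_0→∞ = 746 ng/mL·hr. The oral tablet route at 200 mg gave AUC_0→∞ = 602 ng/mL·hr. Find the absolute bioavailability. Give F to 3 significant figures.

F = (AUC_ev / D_ev) / (AUC_iv / D_iv)
  = (602/200) / (746/200)
  = 3.01 / 3.73 = 0.8070

F = 0.807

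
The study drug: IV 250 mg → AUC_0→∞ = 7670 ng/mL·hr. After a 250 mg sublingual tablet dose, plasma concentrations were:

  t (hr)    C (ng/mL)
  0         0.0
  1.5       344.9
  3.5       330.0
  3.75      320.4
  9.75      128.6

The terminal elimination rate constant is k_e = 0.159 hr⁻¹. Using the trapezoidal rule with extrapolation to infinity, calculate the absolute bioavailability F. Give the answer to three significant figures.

Trapezoidal AUC_0→9.75 (sublingual tablet):
  [0→1.5]: (0.0+344.9)/2 × 1.5 = 258.675
  [1.5→3.5]: (344.9+330.0)/2 × 2 = 674.9
  [3.5→3.75]: (330.0+320.4)/2 × 0.25 = 81.3
  [3.75→9.75]: (320.4+128.6)/2 × 6 = 1347.0
  Sum = 2361.875 ng/mL·hr
Tail: C_last/k_e = 128.6/0.159 = 808.805
AUC_0→∞ (sublingual tablet) = 2361.875 + 808.805 = 3170.68 ng/mL·hr
F = (AUC_ev/D_ev)/(AUC_iv/D_iv) = (3170.68/250)/(7670/250) = 12.68272/30.68 = 0.4134

F = 0.413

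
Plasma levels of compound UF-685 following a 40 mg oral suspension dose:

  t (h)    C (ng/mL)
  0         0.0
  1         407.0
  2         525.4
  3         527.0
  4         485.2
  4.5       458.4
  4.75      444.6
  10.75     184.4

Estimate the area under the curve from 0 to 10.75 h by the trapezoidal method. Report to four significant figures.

Trapezoidal AUC_0→10.75:
  [0→1]: (0.0+407.0)/2 × 1 = 203.5
  [1→2]: (407.0+525.4)/2 × 1 = 466.2
  [2→3]: (525.4+527.0)/2 × 1 = 526.2
  [3→4]: (527.0+485.2)/2 × 1 = 506.1
  [4→4.5]: (485.2+458.4)/2 × 0.5 = 235.9
  [4.5→4.75]: (458.4+444.6)/2 × 0.25 = 112.875
  [4.75→10.75]: (444.6+184.4)/2 × 6 = 1887.0
  Sum = 3937.775 ng/mL·h

AUC = 3938 ng/mL·h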